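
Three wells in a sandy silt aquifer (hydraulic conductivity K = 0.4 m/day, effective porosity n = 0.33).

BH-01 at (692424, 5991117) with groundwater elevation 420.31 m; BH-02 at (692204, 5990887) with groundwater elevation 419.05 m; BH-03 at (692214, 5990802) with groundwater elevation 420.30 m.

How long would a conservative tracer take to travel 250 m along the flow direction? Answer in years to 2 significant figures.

25 years

With h = a·x + b·y + c and BH-01 as origin, the differences give:
  (-220)·a + (-230)·b = -1.26
  (-210)·a + (-315)·b = -0.01
Eliminate b (×(-315) and ×(-230), subtract): 21000·a = 394.600 → a = ∂h/∂x = +0.01879
Back-substitute: b = ∂h/∂y = -0.01250.
|∇h| = √(0.01879² + -0.01250²) = 0.02257
Seepage velocity v = K·i/n = 0.4 × 0.02257 / 0.33 = 0.02736 m/day.
t = 250 / 0.02736 = 9137 days = 25 years.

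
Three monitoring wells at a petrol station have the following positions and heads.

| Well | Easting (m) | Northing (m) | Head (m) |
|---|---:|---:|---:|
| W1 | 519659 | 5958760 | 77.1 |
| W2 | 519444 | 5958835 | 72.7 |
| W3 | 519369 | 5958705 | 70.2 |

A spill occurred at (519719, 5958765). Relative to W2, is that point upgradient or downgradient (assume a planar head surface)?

upgradient

Taking W1 as reference: W2−W1 = (-215, 75, -4.4); W3−W1 = (-290, -55, -6.9).
Solve a·Δx + b·Δy = Δh: det = (-215)·(-55) − (-290)·75 = 33575.
∂h/∂x = [(-4.4)·(-55) − (-6.9)·75] / 33575 = +0.02262
∂h/∂y = [(-215)·(-6.9) − (-290)·(-4.4)] / 33575 = +0.006180
Head at (519719, 5958765) = 77.1 + (+0.02262)·(60) + (+0.006180)·(5) = 78.49 m.
That is higher than the 72.7 m at W2, so the point is upgradient.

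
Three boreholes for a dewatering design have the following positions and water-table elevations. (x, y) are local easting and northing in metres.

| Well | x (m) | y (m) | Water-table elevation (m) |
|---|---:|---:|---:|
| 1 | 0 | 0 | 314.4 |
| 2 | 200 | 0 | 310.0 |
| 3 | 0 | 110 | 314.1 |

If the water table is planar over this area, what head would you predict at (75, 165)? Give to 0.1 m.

∂h/∂x = (310.0 − 314.4) / (200 − 0) = -0.02200
∂h/∂y = (314.1 − 314.4) / (110 − 0) = -0.002727
h(75, 165) = 314.4 + (-0.02200)·(75) + (-0.002727)·(165) = 314.4 -1.650 -0.450 = 312.300 m.

312.3 m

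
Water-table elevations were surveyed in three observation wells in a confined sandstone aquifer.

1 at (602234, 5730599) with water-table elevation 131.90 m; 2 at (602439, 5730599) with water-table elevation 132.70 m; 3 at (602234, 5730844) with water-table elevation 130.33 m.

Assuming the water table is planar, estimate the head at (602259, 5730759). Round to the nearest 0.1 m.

∂h/∂x = (132.70 − 131.90) / (602439 − 602234) = +0.003902
∂h/∂y = (130.33 − 131.90) / (5730844 − 5730599) = -0.006408
h(602259, 5730759) = 131.90 + (+0.003902)·(25) + (-0.006408)·(160) = 131.90 +0.098 -1.025 = 130.972 m.

131.0 m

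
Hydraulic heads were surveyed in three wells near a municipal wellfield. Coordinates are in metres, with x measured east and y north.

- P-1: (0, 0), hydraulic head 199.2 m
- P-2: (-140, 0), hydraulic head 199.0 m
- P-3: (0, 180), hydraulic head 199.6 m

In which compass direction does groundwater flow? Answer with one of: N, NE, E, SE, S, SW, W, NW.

∂h/∂x = (199.0 − 199.2) / (-140 − 0) = +0.001429
∂h/∂y = (199.6 − 199.2) / (180 − 0) = +0.002222
Flow = −∇h = (-0.001429 east, -0.002222 north), which points southwest.

SW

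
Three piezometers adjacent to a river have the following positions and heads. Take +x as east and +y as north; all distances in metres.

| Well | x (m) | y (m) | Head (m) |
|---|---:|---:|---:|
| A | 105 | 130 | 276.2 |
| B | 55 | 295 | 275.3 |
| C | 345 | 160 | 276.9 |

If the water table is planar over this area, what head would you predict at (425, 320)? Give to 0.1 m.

Differences from A: to B (Δx, Δy, Δh) = (-50, 165, -0.9); to C = (240, 30, +0.7).
Determinant of the coordinate differences = (-50)·30 − 240·165 = -41100.
∂h/∂x = [(-0.9)·30 − (+0.7)·165] / -41100 = +0.003467
∂h/∂y = [(-50)·(+0.7) − 240·(-0.9)] / -41100 = -0.004404
h(425, 320) = 276.2 + (+0.003467)·(320) + (-0.004404)·(190) = 276.2 +1.109 -0.837 = 276.473 m.

276.5 m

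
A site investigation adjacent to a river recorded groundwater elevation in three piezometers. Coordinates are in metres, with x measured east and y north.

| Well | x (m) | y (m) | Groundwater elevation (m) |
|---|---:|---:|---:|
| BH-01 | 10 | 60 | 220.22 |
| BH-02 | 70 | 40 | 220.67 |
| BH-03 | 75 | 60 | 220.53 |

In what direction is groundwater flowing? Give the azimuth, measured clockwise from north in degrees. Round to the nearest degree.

With h = a·x + b·y + c and BH-01 as origin, the differences give:
  60·a + (-20)·b = +0.45
  65·a + 0·b = +0.31
Eliminate b (×0 and ×(-20), subtract): 1300·a = 6.200 → a = ∂h/∂x = +0.004769
Back-substitute: b = ∂h/∂y = -0.008192.
Flow direction (−∇h) has components (-0.004769 E, +0.008192 N).
Azimuth = atan2(E, N) = atan2(-0.004769, +0.008192) = 329.8° ≈ 330°.

330°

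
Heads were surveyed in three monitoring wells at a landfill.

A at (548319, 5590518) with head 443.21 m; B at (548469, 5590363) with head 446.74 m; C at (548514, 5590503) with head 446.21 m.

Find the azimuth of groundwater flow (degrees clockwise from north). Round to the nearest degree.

With h = a·x + b·y + c and A as origin, the differences give:
  150·a + (-155)·b = +3.53
  195·a + (-15)·b = +3.00
Eliminate b (×(-15) and ×(-155), subtract): 27975·a = 412.050 → a = ∂h/∂x = +0.01473
Back-substitute: b = ∂h/∂y = -0.008520.
Flow direction (−∇h) has components (-0.01473 E, +0.008520 N).
Azimuth = atan2(E, N) = atan2(-0.01473, +0.008520) = 300.0° ≈ 300°.

300°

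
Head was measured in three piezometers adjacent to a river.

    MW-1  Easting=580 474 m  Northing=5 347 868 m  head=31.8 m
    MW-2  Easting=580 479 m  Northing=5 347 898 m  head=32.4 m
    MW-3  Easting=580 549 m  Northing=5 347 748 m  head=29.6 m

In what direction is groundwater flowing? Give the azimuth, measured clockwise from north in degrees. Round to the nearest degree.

186°

With h = a·x + b·y + c and MW-1 as origin, the differences give:
  5·a + 30·b = +0.6
  75·a + (-120)·b = -2.2
Eliminate b (×(-120) and ×30, subtract): -2850·a = -6.00 → a = ∂h/∂x = +0.002105
Back-substitute: b = ∂h/∂y = +0.01965.
Flow direction (−∇h) has components (-0.002105 E, -0.01965 N).
Azimuth = atan2(E, N) = atan2(-0.002105, -0.01965) = 186.1° ≈ 186°.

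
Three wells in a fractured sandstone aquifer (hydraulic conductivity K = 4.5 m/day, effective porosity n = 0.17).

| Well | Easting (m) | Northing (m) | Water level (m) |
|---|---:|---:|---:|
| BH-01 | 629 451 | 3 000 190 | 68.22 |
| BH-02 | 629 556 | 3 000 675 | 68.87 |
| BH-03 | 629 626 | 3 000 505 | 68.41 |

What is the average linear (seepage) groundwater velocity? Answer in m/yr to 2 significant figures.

27 m/yr

Differences from BH-01: to BH-02 (Δx, Δy, Δh) = (105, 485, +0.65); to BH-03 = (175, 315, +0.19).
Determinant of the coordinate differences = 105·315 − 175·485 = -51800.
∂h/∂x = [(+0.65)·315 − (+0.19)·485] / -51800 = -0.002174
∂h/∂y = [105·(+0.19) − 175·(+0.65)] / -51800 = +0.001811
|∇h| = √(-0.002174² + 0.001811²) = 0.002829
Seepage velocity v = K·i/n = 4.5 × 0.002829 / 0.17 = 0.07489 m/day = 27.35 m/yr.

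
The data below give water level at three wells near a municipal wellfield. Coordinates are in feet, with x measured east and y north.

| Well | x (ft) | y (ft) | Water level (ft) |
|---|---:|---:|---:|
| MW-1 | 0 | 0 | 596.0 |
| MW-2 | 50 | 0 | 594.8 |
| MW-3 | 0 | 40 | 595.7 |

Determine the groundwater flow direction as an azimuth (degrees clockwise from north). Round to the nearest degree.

073°

∂h/∂x = (594.8 − 596.0) / (50 − 0) = -0.02400
∂h/∂y = (595.7 − 596.0) / (40 − 0) = -0.007500
Flow direction (−∇h) has components (+0.02400 E, +0.007500 N).
Azimuth = atan2(E, N) = atan2(+0.02400, +0.007500) = 72.6° ≈ 073°.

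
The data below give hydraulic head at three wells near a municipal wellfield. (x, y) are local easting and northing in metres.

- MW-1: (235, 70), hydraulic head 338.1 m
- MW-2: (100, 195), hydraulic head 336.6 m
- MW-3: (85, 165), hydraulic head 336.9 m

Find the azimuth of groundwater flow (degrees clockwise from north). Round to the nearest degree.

353°

Taking MW-1 as reference: MW-2−MW-1 = (-135, 125, -1.5); MW-3−MW-1 = (-150, 95, -1.2).
Determinant of the coordinate differences = (-135)·95 − (-150)·125 = 5925.
∂h/∂x = [(-1.5)·95 − (-1.2)·125] / 5925 = +0.001266
∂h/∂y = [(-135)·(-1.2) − (-150)·(-1.5)] / 5925 = -0.01063
Flow direction (−∇h) has components (-0.001266 E, +0.01063 N).
Azimuth = atan2(E, N) = atan2(-0.001266, +0.01063) = 353.2° ≈ 353°.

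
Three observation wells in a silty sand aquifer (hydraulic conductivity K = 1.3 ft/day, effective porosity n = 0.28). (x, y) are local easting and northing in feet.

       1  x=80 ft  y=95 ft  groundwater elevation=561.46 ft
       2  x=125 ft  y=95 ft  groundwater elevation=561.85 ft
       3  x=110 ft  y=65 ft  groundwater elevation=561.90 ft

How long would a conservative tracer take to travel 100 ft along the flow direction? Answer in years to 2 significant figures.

5.6 years

Differences from 1: to 2 (Δx, Δy, Δh) = (45, 0, +0.39); to 3 = (30, -30, +0.44).
Determinant of the coordinate differences = 45·(-30) − 30·0 = -1350.
∂h/∂x = [(+0.39)·(-30) − (+0.44)·0] / -1350 = +0.008667
∂h/∂y = [45·(+0.44) − 30·(+0.39)] / -1350 = -0.006000
|∇h| = √(0.008667² + -0.006000²) = 0.01054
Seepage velocity v = K·i/n = 1.3 × 0.01054 / 0.28 = 0.04894 ft/day.
t = 100 / 0.04894 = 2043 days = 5.59 years.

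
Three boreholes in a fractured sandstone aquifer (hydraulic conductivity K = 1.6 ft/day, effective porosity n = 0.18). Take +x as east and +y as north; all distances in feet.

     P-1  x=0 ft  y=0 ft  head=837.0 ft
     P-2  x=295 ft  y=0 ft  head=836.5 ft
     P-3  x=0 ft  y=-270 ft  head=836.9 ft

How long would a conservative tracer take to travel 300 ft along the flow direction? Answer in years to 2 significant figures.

53 years

∂h/∂x = (836.5 − 837.0) / (295 − 0) = -0.001695
∂h/∂y = (836.9 − 837.0) / (-270 − 0) = +0.0003704
|∇h| = √(-0.001695² + 0.0003704²) = 0.001735
Seepage velocity v = K·i/n = 1.6 × 0.001735 / 0.18 = 0.01542 ft/day.
t = 300 / 0.01542 = 1.946e+04 days = 53.3 years.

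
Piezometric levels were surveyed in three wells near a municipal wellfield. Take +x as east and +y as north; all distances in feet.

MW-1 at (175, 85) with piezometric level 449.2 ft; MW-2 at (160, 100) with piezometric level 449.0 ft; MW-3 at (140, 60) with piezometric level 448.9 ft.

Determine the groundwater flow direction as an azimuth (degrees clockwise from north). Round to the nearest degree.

285°

Taking MW-1 as reference: MW-2−MW-1 = (-15, 15, -0.2); MW-3−MW-1 = (-35, -25, -0.3).
Solve a·Δx + b·Δy = Δh: det = (-15)·(-25) − (-35)·15 = 900.
∂h/∂x = [(-0.2)·(-25) − (-0.3)·15] / 900 = +0.01056
∂h/∂y = [(-15)·(-0.3) − (-35)·(-0.2)] / 900 = -0.002778
Flow direction (−∇h) has components (-0.01056 E, +0.002778 N).
Azimuth = atan2(E, N) = atan2(-0.01056, +0.002778) = 284.7° ≈ 285°.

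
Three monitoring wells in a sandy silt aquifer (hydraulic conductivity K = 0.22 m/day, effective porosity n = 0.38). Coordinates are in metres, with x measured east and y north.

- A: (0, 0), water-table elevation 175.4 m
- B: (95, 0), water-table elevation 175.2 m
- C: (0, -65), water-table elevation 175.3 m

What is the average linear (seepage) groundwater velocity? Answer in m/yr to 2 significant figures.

∂h/∂x = (175.2 − 175.4) / (95 − 0) = -0.002105
∂h/∂y = (175.3 − 175.4) / (-65 − 0) = +0.001538
|∇h| = √(-0.002105² + 0.001538²) = 0.002607
Seepage velocity v = K·i/n = 0.22 × 0.002607 / 0.38 = 0.001509 m/day = 0.5512 m/yr.

0.55 m/yr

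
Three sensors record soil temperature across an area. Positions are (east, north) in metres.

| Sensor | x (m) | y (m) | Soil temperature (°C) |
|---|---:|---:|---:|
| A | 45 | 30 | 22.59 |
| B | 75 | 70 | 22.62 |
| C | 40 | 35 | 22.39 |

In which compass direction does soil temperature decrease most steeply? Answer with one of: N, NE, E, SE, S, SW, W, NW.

NW

With T = a·x + b·y + c and A as origin, the differences give:
  30·a + 40·b = +0.03
  (-5)·a + 5·b = -0.20
Eliminate b (×5 and ×40, subtract): 350·a = 8.150 → a = ∂T/∂x = +0.02329
Back-substitute: b = ∂T/∂y = -0.01671.
Steepest decrease is along −∇f = (-0.02329 E, +0.01671 N) → northwest.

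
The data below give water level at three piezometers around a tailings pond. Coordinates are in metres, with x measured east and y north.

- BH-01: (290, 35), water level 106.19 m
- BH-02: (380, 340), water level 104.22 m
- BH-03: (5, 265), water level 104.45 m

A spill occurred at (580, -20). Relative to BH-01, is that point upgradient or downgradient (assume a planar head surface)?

Differences from BH-01: to BH-02 (Δx, Δy, Δh) = (90, 305, -1.97); to BH-03 = (-285, 230, -1.74).
Solve a·Δx + b·Δy = Δh: det = 90·230 − (-285)·305 = 107625.
∂h/∂x = [(-1.97)·230 − (-1.74)·305] / 107625 = +0.0007210
∂h/∂y = [90·(-1.74) − (-285)·(-1.97)] / 107625 = -0.006672
Head at (580, -20) = 106.19 + (+0.0007210)·(290) + (-0.006672)·(-55) = 106.77 m.
That is higher than the 106.19 m at BH-01, so the point is upgradient.

upgradient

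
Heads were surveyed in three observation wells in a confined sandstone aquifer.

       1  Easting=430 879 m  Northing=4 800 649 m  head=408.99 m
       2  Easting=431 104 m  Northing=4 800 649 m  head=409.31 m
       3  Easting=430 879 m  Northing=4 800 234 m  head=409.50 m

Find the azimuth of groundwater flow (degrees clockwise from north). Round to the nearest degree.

311°

∂h/∂x = (409.31 − 408.99) / (431104 − 430879) = +0.001422
∂h/∂y = (409.50 − 408.99) / (4800234 − 4800649) = -0.001229
Flow direction (−∇h) has components (-0.001422 E, +0.001229 N).
Azimuth = atan2(E, N) = atan2(-0.001422, +0.001229) = 310.8° ≈ 311°.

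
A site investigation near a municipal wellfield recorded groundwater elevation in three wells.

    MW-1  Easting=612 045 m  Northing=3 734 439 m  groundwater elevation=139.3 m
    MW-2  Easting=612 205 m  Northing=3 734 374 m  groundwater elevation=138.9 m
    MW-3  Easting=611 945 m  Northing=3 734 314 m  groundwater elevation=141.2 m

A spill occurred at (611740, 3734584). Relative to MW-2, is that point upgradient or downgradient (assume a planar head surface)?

With h = a·x + b·y + c and MW-1 as origin, the differences give:
  160·a + (-65)·b = -0.4
  (-100)·a + (-125)·b = +1.9
Eliminate b (×(-125) and ×(-65), subtract): -26500·a = 173.50 → a = ∂h/∂x = -0.006547
Back-substitute: b = ∂h/∂y = -0.009962.
Head at (611740, 3734584) = 139.3 + (-0.006547)·(-305) + (-0.009962)·(145) = 139.85 m.
That is higher than the 138.9 m at MW-2, so the point is upgradient.

upgradient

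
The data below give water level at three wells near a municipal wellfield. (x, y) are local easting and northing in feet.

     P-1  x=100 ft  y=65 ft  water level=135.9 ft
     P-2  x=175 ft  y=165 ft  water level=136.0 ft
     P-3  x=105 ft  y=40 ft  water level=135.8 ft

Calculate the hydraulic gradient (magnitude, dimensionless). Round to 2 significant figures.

Differences from P-1: to P-2 (Δx, Δy, Δh) = (75, 100, +0.1); to P-3 = (5, -25, -0.1).
Determinant of the coordinate differences = 75·(-25) − 5·100 = -2375.
∂h/∂x = [(+0.1)·(-25) − (-0.1)·100] / -2375 = -0.003158
∂h/∂y = [75·(-0.1) − 5·(+0.1)] / -2375 = +0.003368
|∇h| = √(-0.003158² + 0.003368²) = 0.004617

0.0046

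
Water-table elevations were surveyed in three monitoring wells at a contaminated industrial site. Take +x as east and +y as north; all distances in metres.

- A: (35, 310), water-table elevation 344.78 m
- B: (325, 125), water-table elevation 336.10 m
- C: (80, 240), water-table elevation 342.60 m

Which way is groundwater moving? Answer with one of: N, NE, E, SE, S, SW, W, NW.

With h = a·x + b·y + c and A as origin, the differences give:
  290·a + (-185)·b = -8.68
  45·a + (-70)·b = -2.18
Eliminate b (×(-70) and ×(-185), subtract): -11975·a = 204.300 → a = ∂h/∂x = -0.01706
Back-substitute: b = ∂h/∂y = +0.02018.
Flow = −∇h = (+0.01706 east, -0.02018 north), which points southeast.

SE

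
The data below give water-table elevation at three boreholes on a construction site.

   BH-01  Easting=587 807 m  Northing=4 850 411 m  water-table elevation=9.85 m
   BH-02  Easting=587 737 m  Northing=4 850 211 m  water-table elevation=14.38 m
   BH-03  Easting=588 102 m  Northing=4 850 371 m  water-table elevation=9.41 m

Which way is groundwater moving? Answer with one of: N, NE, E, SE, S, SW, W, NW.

N

Differences from BH-01: to BH-02 (Δx, Δy, Δh) = (-70, -200, +4.53); to BH-03 = (295, -40, -0.44).
Determinant of the coordinate differences = (-70)·(-40) − 295·(-200) = 61800.
∂h/∂x = [(+4.53)·(-40) − (-0.44)·(-200)] / 61800 = -0.004356
∂h/∂y = [(-70)·(-0.44) − 295·(+4.53)] / 61800 = -0.02113
Flow = −∇h = (+0.004356 east, +0.02113 north), which points north.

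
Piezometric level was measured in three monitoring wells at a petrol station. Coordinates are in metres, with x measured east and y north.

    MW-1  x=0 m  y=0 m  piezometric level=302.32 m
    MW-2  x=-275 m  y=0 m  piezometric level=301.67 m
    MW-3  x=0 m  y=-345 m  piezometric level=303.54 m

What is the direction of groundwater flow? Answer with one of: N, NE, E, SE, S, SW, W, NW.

∂h/∂x = (301.67 − 302.32) / (-275 − 0) = +0.002364
∂h/∂y = (303.54 − 302.32) / (-345 − 0) = -0.003536
Flow = −∇h = (-0.002364 east, +0.003536 north), which points northwest.

NW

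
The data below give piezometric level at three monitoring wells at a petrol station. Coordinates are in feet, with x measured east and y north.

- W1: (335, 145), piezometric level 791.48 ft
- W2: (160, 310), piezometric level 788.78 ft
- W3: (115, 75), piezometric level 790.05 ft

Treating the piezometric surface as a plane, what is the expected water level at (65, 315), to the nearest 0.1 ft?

With h = a·x + b·y + c and W1 as origin, the differences give:
  (-175)·a + 165·b = -2.70
  (-220)·a + (-70)·b = -1.43
Eliminate b (×(-70) and ×165, subtract): 48550·a = 424.950 → a = ∂h/∂x = +0.008753
Back-substitute: b = ∂h/∂y = -0.007080.
h(65, 315) = 791.48 + (+0.008753)·(-270) + (-0.007080)·(170) = 791.48 -2.363 -1.204 = 787.913 ft.

787.9 ft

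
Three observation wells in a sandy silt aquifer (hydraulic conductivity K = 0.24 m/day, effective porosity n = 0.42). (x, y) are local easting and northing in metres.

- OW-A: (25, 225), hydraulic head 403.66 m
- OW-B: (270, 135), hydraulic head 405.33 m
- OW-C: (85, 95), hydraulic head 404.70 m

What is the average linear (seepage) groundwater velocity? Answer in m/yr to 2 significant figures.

1.6 m/yr

Taking OW-A as reference: OW-B−OW-A = (245, -90, +1.67); OW-C−OW-A = (60, -130, +1.04).
Solve a·Δx + b·Δy = Δh: det = 245·(-130) − 60·(-90) = -26450.
∂h/∂x = [(+1.67)·(-130) − (+1.04)·(-90)] / -26450 = +0.004669
∂h/∂y = [245·(+1.04) − 60·(+1.67)] / -26450 = -0.005845
|∇h| = √(0.004669² + -0.005845²) = 0.007481
Seepage velocity v = K·i/n = 0.24 × 0.007481 / 0.42 = 0.004275 m/day = 1.561 m/yr.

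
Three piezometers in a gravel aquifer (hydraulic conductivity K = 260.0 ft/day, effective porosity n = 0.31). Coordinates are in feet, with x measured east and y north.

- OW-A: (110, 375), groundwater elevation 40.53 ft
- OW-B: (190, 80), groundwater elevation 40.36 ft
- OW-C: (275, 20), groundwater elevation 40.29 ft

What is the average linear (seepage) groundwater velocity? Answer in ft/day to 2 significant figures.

Three-point gradient (reference OW-A): Δ to OW-B = (80, -295, -0.17), Δ to OW-C = (165, -355, -0.24).
∂h/∂x = -0.0005154, ∂h/∂y = +0.0004365 (det = 20275).
|∇h| = √(-0.0005154² + 0.0004365²) = 0.0006754
Seepage velocity v = K·i/n = 260.0 × 0.0006754 / 0.31 = 0.5665 ft/day.

0.57 ft/day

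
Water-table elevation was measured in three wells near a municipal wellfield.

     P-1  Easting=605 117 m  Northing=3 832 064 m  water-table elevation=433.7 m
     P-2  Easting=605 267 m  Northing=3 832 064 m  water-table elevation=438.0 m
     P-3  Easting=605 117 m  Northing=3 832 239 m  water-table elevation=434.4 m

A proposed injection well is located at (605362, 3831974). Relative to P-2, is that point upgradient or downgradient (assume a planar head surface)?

∂h/∂x = (438.0 − 433.7) / (605267 − 605117) = +0.02867
∂h/∂y = (434.4 − 433.7) / (3832239 − 3832064) = +0.004000
Head at (605362, 3831974) = 433.7 + (+0.02867)·(245) + (+0.004000)·(-90) = 440.36 m.
That is higher than the 438.0 m at P-2, so the point is upgradient.

upgradient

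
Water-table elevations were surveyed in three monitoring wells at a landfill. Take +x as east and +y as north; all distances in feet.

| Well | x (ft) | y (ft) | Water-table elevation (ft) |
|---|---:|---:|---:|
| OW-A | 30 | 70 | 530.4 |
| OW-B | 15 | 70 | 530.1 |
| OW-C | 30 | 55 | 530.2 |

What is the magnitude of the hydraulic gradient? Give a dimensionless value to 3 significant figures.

With h = a·x + b·y + c and OW-A as origin, the differences give:
  (-15)·a + 0·b = -0.3
  0·a + (-15)·b = -0.2
Eliminate b (×(-15) and ×0, subtract): 225·a = 4.50 → a = ∂h/∂x = +0.02000
Back-substitute: b = ∂h/∂y = +0.01333.
|∇h| = √(0.02000² + 0.01333²) = 0.02404

0.0240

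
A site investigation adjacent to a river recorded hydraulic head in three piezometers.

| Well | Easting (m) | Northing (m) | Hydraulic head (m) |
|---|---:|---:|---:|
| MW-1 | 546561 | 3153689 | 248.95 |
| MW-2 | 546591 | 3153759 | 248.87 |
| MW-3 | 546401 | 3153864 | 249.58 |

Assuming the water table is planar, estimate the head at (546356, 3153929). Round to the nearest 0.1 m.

Differences from MW-1: to MW-2 (Δx, Δy, Δh) = (30, 70, -0.08); to MW-3 = (-160, 175, +0.63).
Determinant of the coordinate differences = 30·175 − (-160)·70 = 16450.
∂h/∂x = [(-0.08)·175 − (+0.63)·70] / 16450 = -0.003532
∂h/∂y = [30·(+0.63) − (-160)·(-0.08)] / 16450 = +0.0003708
h(546356, 3153929) = 248.95 + (-0.003532)·(-205) + (+0.0003708)·(240) = 248.95 +0.724 +0.089 = 249.763 m.

249.8 m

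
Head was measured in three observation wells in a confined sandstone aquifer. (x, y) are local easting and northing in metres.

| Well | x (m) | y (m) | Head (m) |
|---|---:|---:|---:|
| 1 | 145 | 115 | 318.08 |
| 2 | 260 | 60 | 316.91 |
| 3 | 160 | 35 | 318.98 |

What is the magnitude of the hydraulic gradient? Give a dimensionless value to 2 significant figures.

0.022

With h = a·x + b·y + c and 1 as origin, the differences give:
  115·a + (-55)·b = -1.17
  15·a + (-80)·b = +0.90
Eliminate b (×(-80) and ×(-55), subtract): -8375·a = 143.100 → a = ∂h/∂x = -0.01709
Back-substitute: b = ∂h/∂y = -0.01445.
|∇h| = √(-0.01709² + -0.01445²) = 0.02238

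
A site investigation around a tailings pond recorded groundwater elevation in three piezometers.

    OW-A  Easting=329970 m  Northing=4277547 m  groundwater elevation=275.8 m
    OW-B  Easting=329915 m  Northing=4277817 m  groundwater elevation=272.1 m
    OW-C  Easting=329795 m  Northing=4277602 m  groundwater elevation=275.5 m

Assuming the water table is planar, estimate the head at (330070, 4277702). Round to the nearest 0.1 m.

273.3 m

Taking OW-A as reference: OW-B−OW-A = (-55, 270, -3.7); OW-C−OW-A = (-175, 55, -0.3).
Solve a·Δx + b·Δy = Δh: det = (-55)·55 − (-175)·270 = 44225.
∂h/∂x = [(-3.7)·55 − (-0.3)·270] / 44225 = -0.002770
∂h/∂y = [(-55)·(-0.3) − (-175)·(-3.7)] / 44225 = -0.01427
h(330070, 4277702) = 275.8 + (-0.002770)·(100) + (-0.01427)·(155) = 275.8 -0.277 -2.212 = 273.311 m.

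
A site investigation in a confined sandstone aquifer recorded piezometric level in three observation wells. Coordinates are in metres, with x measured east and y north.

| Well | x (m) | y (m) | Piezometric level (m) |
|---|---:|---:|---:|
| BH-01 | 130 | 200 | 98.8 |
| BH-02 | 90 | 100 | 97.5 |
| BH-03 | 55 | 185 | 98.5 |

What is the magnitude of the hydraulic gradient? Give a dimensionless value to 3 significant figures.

Three-point gradient (reference BH-01): Δ to BH-02 = (-40, -100, -1.3), Δ to BH-03 = (-75, -15, -0.3).
∂h/∂x = +0.001522, ∂h/∂y = +0.01239 (det = -6900).
|∇h| = √(0.001522² + 0.01239²) = 0.01248

0.0125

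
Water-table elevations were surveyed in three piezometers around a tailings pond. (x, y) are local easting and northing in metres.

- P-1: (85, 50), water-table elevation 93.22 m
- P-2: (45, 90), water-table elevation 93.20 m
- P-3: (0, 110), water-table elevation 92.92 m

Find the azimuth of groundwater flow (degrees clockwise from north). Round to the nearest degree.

With h = a·x + b·y + c and P-1 as origin, the differences give:
  (-40)·a + 40·b = -0.02
  (-85)·a + 60·b = -0.30
Eliminate b (×60 and ×40, subtract): 1000·a = 10.800 → a = ∂h/∂x = +0.01080
Back-substitute: b = ∂h/∂y = +0.01030.
Flow direction (−∇h) has components (-0.01080 E, -0.01030 N).
Azimuth = atan2(E, N) = atan2(-0.01080, -0.01030) = 226.4° ≈ 226°.

226°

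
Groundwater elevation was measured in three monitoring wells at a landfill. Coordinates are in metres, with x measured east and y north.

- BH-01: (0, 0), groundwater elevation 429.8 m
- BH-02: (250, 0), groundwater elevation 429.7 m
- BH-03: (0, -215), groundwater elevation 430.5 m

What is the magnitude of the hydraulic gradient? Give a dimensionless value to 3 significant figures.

∂h/∂x = (429.7 − 429.8) / (250 − 0) = -0.0004000
∂h/∂y = (430.5 − 429.8) / (-215 − 0) = -0.003256
|∇h| = √(-0.0004000² + -0.003256²) = 0.00328

0.00328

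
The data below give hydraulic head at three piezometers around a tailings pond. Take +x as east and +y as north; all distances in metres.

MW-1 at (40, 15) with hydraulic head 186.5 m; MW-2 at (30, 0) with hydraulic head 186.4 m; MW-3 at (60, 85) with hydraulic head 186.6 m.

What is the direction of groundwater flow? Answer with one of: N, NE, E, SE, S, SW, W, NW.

W

Taking MW-1 as reference: MW-2−MW-1 = (-10, -15, -0.1); MW-3−MW-1 = (20, 70, +0.1).
Solve a·Δx + b·Δy = Δh: det = (-10)·70 − 20·(-15) = -400.
∂h/∂x = [(-0.1)·70 − (+0.1)·(-15)] / -400 = +0.01375
∂h/∂y = [(-10)·(+0.1) − 20·(-0.1)] / -400 = -0.002500
Flow = −∇h = (-0.01375 east, +0.002500 north), which points west.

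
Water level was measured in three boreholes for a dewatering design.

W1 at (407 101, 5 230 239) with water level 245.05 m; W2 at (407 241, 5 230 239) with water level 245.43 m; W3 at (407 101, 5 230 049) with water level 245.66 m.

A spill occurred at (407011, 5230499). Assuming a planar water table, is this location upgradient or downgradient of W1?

downgradient

∂h/∂x = (245.43 − 245.05) / (407241 − 407101) = +0.002714
∂h/∂y = (245.66 − 245.05) / (5230049 − 5230239) = -0.003211
Head at (407011, 5230499) = 245.05 + (+0.002714)·(-90) + (-0.003211)·(260) = 243.97 m.
That is lower than the 245.05 m at W1, so the point is downgradient.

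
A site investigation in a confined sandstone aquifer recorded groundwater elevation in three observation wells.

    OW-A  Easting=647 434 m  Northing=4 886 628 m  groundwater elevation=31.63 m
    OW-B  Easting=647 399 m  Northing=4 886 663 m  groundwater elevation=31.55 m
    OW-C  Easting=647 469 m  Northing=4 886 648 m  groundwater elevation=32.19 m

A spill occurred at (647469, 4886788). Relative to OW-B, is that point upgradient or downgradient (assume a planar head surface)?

With h = a·x + b·y + c and OW-A as origin, the differences give:
  (-35)·a + 35·b = -0.08
  35·a + 20·b = +0.56
Eliminate b (×20 and ×35, subtract): -1925·a = -21.200 → a = ∂h/∂x = +0.01101
Back-substitute: b = ∂h/∂y = +0.008727.
Head at (647469, 4886788) = 31.63 + (+0.01101)·(35) + (+0.008727)·(160) = 33.41 m.
That is higher than the 31.55 m at OW-B, so the point is upgradient.

upgradient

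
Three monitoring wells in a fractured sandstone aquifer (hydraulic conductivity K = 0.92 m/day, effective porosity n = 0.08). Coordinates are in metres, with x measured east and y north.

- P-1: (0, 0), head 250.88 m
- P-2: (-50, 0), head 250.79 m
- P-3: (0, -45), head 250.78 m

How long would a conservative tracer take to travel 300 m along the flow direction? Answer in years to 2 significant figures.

∂h/∂x = (250.79 − 250.88) / (-50 − 0) = +0.001800
∂h/∂y = (250.78 − 250.88) / (-45 − 0) = +0.002222
|∇h| = √(0.001800² + 0.002222²) = 0.00286
Seepage velocity v = K·i/n = 0.92 × 0.00286 / 0.08 = 0.03289 m/day.
t = 300 / 0.03289 = 9121 days = 25 years.

25 years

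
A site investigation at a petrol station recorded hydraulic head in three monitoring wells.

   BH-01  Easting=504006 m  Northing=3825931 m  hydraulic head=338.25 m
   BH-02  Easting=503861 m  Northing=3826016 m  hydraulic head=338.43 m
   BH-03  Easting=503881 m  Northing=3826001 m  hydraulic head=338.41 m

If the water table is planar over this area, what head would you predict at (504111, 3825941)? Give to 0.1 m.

Taking BH-01 as reference: BH-02−BH-01 = (-145, 85, +0.18); BH-03−BH-01 = (-125, 70, +0.16).
Solve a·Δx + b·Δy = Δh: det = (-145)·70 − (-125)·85 = 475.
∂h/∂x = [(+0.18)·70 − (+0.16)·85] / 475 = -0.002105
∂h/∂y = [(-145)·(+0.16) − (-125)·(+0.18)] / 475 = -0.001474
h(504111, 3825941) = 338.25 + (-0.002105)·(105) + (-0.001474)·(10) = 338.25 -0.221 -0.015 = 338.014 m.

338.0 m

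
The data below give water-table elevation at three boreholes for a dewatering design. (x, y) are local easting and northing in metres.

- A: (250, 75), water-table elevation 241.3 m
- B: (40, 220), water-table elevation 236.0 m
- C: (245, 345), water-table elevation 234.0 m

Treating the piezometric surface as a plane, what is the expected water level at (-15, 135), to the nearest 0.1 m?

Taking A as reference: B−A = (-210, 145, -5.3); C−A = (-5, 270, -7.3).
Solve a·Δx + b·Δy = Δh: det = (-210)·270 − (-5)·145 = -55975.
∂h/∂x = [(-5.3)·270 − (-7.3)·145] / -55975 = +0.006655
∂h/∂y = [(-210)·(-7.3) − (-5)·(-5.3)] / -55975 = -0.02691
h(-15, 135) = 241.3 + (+0.006655)·(-265) + (-0.02691)·(60) = 241.3 -1.764 -1.615 = 237.922 m.

237.9 m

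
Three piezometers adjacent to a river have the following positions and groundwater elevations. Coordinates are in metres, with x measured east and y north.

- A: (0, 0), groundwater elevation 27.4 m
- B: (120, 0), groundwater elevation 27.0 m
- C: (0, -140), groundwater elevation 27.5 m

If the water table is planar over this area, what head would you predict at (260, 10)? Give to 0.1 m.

26.5 m

∂h/∂x = (27.0 − 27.4) / (120 − 0) = -0.003333
∂h/∂y = (27.5 − 27.4) / (-140 − 0) = -0.0007143
h(260, 10) = 27.4 + (-0.003333)·(260) + (-0.0007143)·(10) = 27.4 -0.867 -0.007 = 26.526 m.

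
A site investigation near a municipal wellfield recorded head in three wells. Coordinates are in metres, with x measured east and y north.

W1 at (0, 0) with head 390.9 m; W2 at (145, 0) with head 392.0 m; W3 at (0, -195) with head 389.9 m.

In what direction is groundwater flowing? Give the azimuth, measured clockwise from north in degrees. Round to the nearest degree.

∂h/∂x = (392.0 − 390.9) / (145 − 0) = +0.007586
∂h/∂y = (389.9 − 390.9) / (-195 − 0) = +0.005128
Flow direction (−∇h) has components (-0.007586 E, -0.005128 N).
Azimuth = atan2(E, N) = atan2(-0.007586, -0.005128) = 235.9° ≈ 236°.

236°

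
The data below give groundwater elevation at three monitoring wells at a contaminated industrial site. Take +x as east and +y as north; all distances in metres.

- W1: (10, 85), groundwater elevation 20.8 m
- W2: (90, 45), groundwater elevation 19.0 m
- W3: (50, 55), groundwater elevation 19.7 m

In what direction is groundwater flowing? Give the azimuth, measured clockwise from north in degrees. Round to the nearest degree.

With h = a·x + b·y + c and W1 as origin, the differences give:
  80·a + (-40)·b = -1.8
  40·a + (-30)·b = -1.1
Eliminate b (×(-30) and ×(-40), subtract): -800·a = 10.00 → a = ∂h/∂x = -0.01250
Back-substitute: b = ∂h/∂y = +0.02000.
Flow direction (−∇h) has components (+0.01250 E, -0.02000 N).
Azimuth = atan2(E, N) = atan2(+0.01250, -0.02000) = 148.0° ≈ 148°.

148°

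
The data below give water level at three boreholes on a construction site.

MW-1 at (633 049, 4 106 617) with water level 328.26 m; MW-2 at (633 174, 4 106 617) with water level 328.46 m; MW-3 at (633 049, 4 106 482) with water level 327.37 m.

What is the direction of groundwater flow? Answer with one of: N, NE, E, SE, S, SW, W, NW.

∂h/∂x = (328.46 − 328.26) / (633174 − 633049) = +0.001600
∂h/∂y = (327.37 − 328.26) / (4106482 − 4106617) = +0.006593
Flow = −∇h = (-0.001600 east, -0.006593 north), which points south.

S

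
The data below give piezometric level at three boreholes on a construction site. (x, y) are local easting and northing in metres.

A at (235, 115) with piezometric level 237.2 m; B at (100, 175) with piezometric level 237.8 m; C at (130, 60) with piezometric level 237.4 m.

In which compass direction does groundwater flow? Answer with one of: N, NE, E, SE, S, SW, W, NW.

Differences from A: to B (Δx, Δy, Δh) = (-135, 60, +0.6); to C = (-105, -55, +0.2).
Solve a·Δx + b·Δy = Δh: det = (-135)·(-55) − (-105)·60 = 13725.
∂h/∂x = [(+0.6)·(-55) − (+0.2)·60] / 13725 = -0.003279
∂h/∂y = [(-135)·(+0.2) − (-105)·(+0.6)] / 13725 = +0.002623
Flow = −∇h = (+0.003279 east, -0.002623 north), which points southeast.

SE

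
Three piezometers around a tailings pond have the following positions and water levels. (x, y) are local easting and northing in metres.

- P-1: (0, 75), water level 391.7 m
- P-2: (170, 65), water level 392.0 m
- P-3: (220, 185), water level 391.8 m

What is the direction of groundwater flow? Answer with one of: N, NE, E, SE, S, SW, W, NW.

Taking P-1 as reference: P-2−P-1 = (170, -10, +0.3); P-3−P-1 = (220, 110, +0.1).
Solve a·Δx + b·Δy = Δh: det = 170·110 − 220·(-10) = 20900.
∂h/∂x = [(+0.3)·110 − (+0.1)·(-10)] / 20900 = +0.001627
∂h/∂y = [170·(+0.1) − 220·(+0.3)] / 20900 = -0.002344
Flow = −∇h = (-0.001627 east, +0.002344 north), which points northwest.

NW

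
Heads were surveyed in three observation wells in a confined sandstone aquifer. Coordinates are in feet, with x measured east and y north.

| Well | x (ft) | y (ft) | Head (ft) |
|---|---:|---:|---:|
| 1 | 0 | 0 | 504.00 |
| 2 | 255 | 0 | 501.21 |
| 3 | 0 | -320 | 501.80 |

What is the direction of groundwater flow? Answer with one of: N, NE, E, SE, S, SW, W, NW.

∂h/∂x = (501.21 − 504.00) / (255 − 0) = -0.01094
∂h/∂y = (501.80 − 504.00) / (-320 − 0) = +0.006875
Flow = −∇h = (+0.01094 east, -0.006875 north), which points southeast.

SE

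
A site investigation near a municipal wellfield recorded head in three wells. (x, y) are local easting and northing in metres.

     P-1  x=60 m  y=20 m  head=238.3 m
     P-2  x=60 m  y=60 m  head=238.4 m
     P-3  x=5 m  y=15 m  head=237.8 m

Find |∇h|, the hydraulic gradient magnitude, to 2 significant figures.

Differences from P-1: to P-2 (Δx, Δy, Δh) = (0, 40, +0.1); to P-3 = (-55, -5, -0.5).
Solve a·Δx + b·Δy = Δh: det = 0·(-5) − (-55)·40 = 2200.
∂h/∂x = [(+0.1)·(-5) − (-0.5)·40] / 2200 = +0.008864
∂h/∂y = [0·(-0.5) − (-55)·(+0.1)] / 2200 = +0.002500
|∇h| = √(0.008864² + 0.002500²) = 0.00921

0.0092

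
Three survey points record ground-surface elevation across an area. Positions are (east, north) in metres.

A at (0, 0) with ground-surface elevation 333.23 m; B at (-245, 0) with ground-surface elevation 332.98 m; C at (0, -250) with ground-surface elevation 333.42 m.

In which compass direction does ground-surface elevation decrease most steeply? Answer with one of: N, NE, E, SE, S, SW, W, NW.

NW

∂z/∂x = (332.98 − 333.23) / (-245 − 0) = +0.001020
∂z/∂y = (333.42 − 333.23) / (-250 − 0) = -0.0007600
Steepest decrease is along −∇f = (-0.001020 E, +0.0007600 N) → northwest.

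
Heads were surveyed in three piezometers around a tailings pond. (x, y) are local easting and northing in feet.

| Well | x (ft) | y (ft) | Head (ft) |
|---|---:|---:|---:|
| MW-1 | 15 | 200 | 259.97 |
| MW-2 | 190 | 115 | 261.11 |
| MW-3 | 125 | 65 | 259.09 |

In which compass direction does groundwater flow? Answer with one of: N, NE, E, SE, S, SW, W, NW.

Differences from MW-1: to MW-2 (Δx, Δy, Δh) = (175, -85, +1.14); to MW-3 = (110, -135, -0.88).
Solve a·Δx + b·Δy = Δh: det = 175·(-135) − 110·(-85) = -14275.
∂h/∂x = [(+1.14)·(-135) − (-0.88)·(-85)] / -14275 = +0.01602
∂h/∂y = [175·(-0.88) − 110·(+1.14)] / -14275 = +0.01957
Flow = −∇h = (-0.01602 east, -0.01957 north), which points southwest.

SW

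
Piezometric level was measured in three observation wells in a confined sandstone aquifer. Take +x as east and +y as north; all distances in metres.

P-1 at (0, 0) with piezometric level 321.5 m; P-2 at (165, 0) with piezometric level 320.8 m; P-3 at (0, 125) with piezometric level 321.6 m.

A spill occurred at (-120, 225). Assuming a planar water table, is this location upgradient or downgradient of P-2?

∂h/∂x = (320.8 − 321.5) / (165 − 0) = -0.004242
∂h/∂y = (321.6 − 321.5) / (125 − 0) = +0.0008000
Head at (-120, 225) = 321.5 + (-0.004242)·(-120) + (+0.0008000)·(225) = 322.19 m.
That is higher than the 320.8 m at P-2, so the point is upgradient.

upgradient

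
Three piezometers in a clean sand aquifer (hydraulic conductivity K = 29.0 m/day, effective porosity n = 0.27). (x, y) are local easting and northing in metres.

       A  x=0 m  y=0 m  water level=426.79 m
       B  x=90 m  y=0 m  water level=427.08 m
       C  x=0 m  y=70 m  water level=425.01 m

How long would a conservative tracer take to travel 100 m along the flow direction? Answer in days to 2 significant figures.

36 days

∂h/∂x = (427.08 − 426.79) / (90 − 0) = +0.003222
∂h/∂y = (425.01 − 426.79) / (70 − 0) = -0.02543
|∇h| = √(0.003222² + -0.02543²) = 0.02563
Seepage velocity v = K·i/n = 29.0 × 0.02563 / 0.27 = 2.753 m/day.
t = 100 / 2.753 = 36.32 days.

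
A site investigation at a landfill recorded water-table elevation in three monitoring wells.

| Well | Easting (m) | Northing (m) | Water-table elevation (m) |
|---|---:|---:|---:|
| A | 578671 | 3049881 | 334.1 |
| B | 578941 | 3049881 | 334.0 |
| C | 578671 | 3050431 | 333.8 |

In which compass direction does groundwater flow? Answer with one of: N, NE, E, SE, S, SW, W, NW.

NE

∂h/∂x = (334.0 − 334.1) / (578941 − 578671) = -0.0003704
∂h/∂y = (333.8 − 334.1) / (3050431 − 3049881) = -0.0005455
Flow = −∇h = (+0.0003704 east, +0.0005455 north), which points northeast.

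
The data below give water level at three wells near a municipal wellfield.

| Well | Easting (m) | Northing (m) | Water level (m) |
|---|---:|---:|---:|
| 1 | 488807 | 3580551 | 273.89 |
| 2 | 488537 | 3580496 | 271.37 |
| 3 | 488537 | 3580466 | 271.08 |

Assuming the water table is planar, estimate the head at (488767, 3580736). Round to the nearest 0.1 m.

Three-point gradient (reference 1): Δ to 2 = (-270, -55, -2.52), Δ to 3 = (-270, -85, -2.81).
∂h/∂x = +0.007364, ∂h/∂y = +0.009667 (det = 8100).
h(488767, 3580736) = 273.89 + (+0.007364)·(-40) + (+0.009667)·(185) = 273.89 -0.295 +1.788 = 275.384 m.

275.4 m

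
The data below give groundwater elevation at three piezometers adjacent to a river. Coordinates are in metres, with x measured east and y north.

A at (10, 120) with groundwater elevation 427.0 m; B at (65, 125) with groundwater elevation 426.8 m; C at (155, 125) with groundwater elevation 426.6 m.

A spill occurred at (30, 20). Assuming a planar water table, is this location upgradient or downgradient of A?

Taking A as reference: B−A = (55, 5, -0.2); C−A = (145, 5, -0.4).
Solve a·Δx + b·Δy = Δh: det = 55·5 − 145·5 = -450.
∂h/∂x = [(-0.2)·5 − (-0.4)·5] / -450 = -0.002222
∂h/∂y = [55·(-0.4) − 145·(-0.2)] / -450 = -0.01556
Head at (30, 20) = 427.0 + (-0.002222)·(20) + (-0.01556)·(-100) = 428.51 m.
That is higher than the 427.0 m at A, so the point is upgradient.

upgradient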